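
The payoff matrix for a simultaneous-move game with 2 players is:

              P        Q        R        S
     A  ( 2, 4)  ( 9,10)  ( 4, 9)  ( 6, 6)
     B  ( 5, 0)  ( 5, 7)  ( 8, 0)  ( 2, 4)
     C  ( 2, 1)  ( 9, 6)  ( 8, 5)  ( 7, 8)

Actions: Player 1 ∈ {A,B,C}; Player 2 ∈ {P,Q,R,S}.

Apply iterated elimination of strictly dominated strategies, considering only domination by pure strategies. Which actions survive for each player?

IESDS → P1:{A,C} P2:{Q,S}

P2 drop P (Q beats it: A:10>4 B:7>0 C:6>1)
P2 drop R (Q beats it: A:10>9 B:7>0 C:6>5)
P1 drop B (A beats it: Q:9>5 S:6>2)
P1→{A,C} P2→{Q,S}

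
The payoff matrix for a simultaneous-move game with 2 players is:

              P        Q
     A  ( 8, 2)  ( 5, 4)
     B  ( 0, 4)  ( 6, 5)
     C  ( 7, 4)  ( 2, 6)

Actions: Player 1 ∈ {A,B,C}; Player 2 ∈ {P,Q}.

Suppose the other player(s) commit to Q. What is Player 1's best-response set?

argmax u_1 = {B}

u_1(A vs Q) = 5
u_1(B vs Q) = 6
u_1(C vs Q) = 2
max payoff 6 at {B}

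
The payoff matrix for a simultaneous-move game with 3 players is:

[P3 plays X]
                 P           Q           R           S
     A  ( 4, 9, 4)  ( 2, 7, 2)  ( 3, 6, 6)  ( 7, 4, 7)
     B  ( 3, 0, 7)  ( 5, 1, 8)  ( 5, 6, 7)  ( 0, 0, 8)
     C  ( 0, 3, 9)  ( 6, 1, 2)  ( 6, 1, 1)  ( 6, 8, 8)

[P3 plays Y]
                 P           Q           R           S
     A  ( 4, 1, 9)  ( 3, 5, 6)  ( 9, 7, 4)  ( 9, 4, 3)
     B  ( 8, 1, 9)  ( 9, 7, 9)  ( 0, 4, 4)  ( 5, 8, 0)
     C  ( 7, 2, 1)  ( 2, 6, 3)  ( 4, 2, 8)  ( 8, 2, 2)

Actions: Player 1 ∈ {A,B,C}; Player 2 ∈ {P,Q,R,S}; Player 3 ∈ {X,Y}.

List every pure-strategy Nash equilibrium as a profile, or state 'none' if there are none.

Equilibria: none

(A,P,X): not NE [P3→Y gives 9>4]
(A,P,Y): not NE [P1→B gives 8>4; P2→R gives 7>1]
(A,Q,X): not NE [P1→C gives 6>2; P2→P gives 9>7; P3→Y gives 6>2]
(A,Q,Y): not NE [P1→B gives 9>3; P2→R gives 7>5]
(A,R,X): not NE [P1→C gives 6>3; P2→P gives 9>6]
(A,R,Y): not NE [P3→X gives 6>4]
(A,S,X): not NE [P2→P gives 9>4]
(A,S,Y): not NE [P2→R gives 7>4; P3→X gives 7>3]
(B,P,X): not NE [P1→A gives 4>3; P2→R gives 6>0; P3→Y gives 9>7]
(B,P,Y): not NE [P2→S gives 8>1]
(B,Q,X): not NE [P1→C gives 6>5; P2→R gives 6>1; P3→Y gives 9>8]
(B,Q,Y): not NE [P2→S gives 8>7]
(B,R,X): not NE [P1→C gives 6>5]
(B,R,Y): not NE [P1→A gives 9>0; P2→S gives 8>4; P3→X gives 7>4]
(B,S,X): not NE [P1→A gives 7>0; P2→R gives 6>0]
(B,S,Y): not NE [P1→A gives 9>5; P3→X gives 8>0]
(C,P,X): not NE [P1→A gives 4>0; P2→S gives 8>3]
(C,P,Y): not NE [P1→B gives 8>7; P2→Q gives 6>2; P3→X gives 9>1]
(C,Q,X): not NE [P2→S gives 8>1; P3→Y gives 3>2]
(C,Q,Y): not NE [P1→B gives 9>2]
(C,R,X): not NE [P2→S gives 8>1; P3→Y gives 8>1]
(C,R,Y): not NE [P1→A gives 9>4; P2→Q gives 6>2]
(C,S,X): not NE [P1→A gives 7>6]
(C,S,Y): not NE [P1→A gives 9>8; P2→Q gives 6>2; P3→X gives 8>2]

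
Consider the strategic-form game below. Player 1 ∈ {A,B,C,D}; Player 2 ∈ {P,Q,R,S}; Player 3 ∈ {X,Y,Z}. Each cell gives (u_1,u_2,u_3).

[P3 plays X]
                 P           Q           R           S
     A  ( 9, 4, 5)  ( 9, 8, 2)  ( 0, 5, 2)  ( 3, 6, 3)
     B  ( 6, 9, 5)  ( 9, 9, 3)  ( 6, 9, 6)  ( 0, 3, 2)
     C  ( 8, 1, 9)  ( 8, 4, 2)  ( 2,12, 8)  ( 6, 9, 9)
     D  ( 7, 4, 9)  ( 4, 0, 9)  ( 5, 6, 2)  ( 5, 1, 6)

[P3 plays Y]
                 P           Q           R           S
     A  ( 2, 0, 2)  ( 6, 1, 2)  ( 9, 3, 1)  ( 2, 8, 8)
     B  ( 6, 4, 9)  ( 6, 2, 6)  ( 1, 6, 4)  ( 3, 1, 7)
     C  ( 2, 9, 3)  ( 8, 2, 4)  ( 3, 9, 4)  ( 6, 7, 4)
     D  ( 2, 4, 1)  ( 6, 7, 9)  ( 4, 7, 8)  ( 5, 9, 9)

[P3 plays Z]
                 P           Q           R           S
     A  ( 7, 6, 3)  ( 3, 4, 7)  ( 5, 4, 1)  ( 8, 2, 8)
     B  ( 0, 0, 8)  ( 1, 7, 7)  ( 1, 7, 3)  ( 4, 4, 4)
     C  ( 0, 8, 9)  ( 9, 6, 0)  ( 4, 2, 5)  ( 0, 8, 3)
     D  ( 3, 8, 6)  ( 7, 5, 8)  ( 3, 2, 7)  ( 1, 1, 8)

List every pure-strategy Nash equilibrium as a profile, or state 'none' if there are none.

PSNE = {(B,R,X)}

(A,P,X): not NE [P2→Q gives 8>4]
(A,P,Y): not NE [P1→B gives 6>2; P2→S gives 8>0; P3→X gives 5>2]
(A,P,Z): not NE [P3→X gives 5>3]
(A,Q,X): not NE [P3→Z gives 7>2]
(A,Q,Y): not NE [P1→C gives 8>6; P2→S gives 8>1; P3→Z gives 7>2]
(A,Q,Z): not NE [P1→C gives 9>3; P2→P gives 6>4]
(A,R,X): not NE [P1→B gives 6>0; P2→Q gives 8>5]
(A,R,Y): not NE [P2→S gives 8>3; P3→X gives 2>1]
(A,R,Z): not NE [P2→P gives 6>4; P3→X gives 2>1]
(A,S,X): not NE [P1→C gives 6>3; P2→Q gives 8>6; P3→Z gives 8>3]
(A,S,Y): not NE [P1→C gives 6>2]
(A,S,Z): not NE [P2→P gives 6>2]
(B,P,X): not NE [P1→A gives 9>6; P3→Y gives 9>5]
(B,P,Y): not NE [P2→R gives 6>4]
(B,P,Z): not NE [P1→A gives 7>0; P2→R gives 7>0; P3→Y gives 9>8]
(B,Q,X): not NE [P3→Z gives 7>3]
(B,Q,Y): not NE [P1→C gives 8>6; P2→R gives 6>2; P3→Z gives 7>6]
(B,Q,Z): not NE [P1→C gives 9>1]
(B,R,X): NE
(B,R,Y): not NE [P1→A gives 9>1; P3→X gives 6>4]
(B,R,Z): not NE [P1→A gives 5>1; P3→X gives 6>3]
(B,S,X): not NE [P1→C gives 6>0; P2→R gives 9>3; P3→Y gives 7>2]
(B,S,Y): not NE [P1→C gives 6>3; P2→R gives 6>1]
(B,S,Z): not NE [P1→A gives 8>4; P2→R gives 7>4; P3→Y gives 7>4]
(C,P,X): not NE [P1→A gives 9>8; P2→R gives 12>1]
(C,P,Y): not NE [P1→B gives 6>2; P3→Z gives 9>3]
(C,P,Z): not NE [P1→A gives 7>0]
(C,Q,X): not NE [P1→B gives 9>8; P2→R gives 12>4; P3→Y gives 4>2]
(C,Q,Y): not NE [P2→R gives 9>2]
(C,Q,Z): not NE [P2→S gives 8>6; P3→Y gives 4>0]
(C,R,X): not NE [P1→B gives 6>2]
(C,R,Y): not NE [P1→A gives 9>3; P3→X gives 8>4]
(C,R,Z): not NE [P1→A gives 5>4; P2→S gives 8>2; P3→X gives 8>5]
(C,S,X): not NE [P2→R gives 12>9]
(C,S,Y): not NE [P2→R gives 9>7; P3→X gives 9>4]
(C,S,Z): not NE [P1→A gives 8>0; P3→X gives 9>3]
(D,P,X): not NE [P1→A gives 9>7; P2→R gives 6>4]
(D,P,Y): not NE [P1→B gives 6>2; P2→S gives 9>4; P3→X gives 9>1]
(D,P,Z): not NE [P1→A gives 7>3; P3→X gives 9>6]
(D,Q,X): not NE [P1→B gives 9>4; P2→R gives 6>0]
(D,Q,Y): not NE [P1→C gives 8>6; P2→S gives 9>7]
(D,Q,Z): not NE [P1→C gives 9>7; P2→P gives 8>5; P3→Y gives 9>8]
(D,R,X): not NE [P1→B gives 6>5; P3→Y gives 8>2]
(D,R,Y): not NE [P1→A gives 9>4; P2→S gives 9>7]
(D,R,Z): not NE [P1→A gives 5>3; P2→P gives 8>2; P3→Y gives 8>7]
(D,S,X): not NE [P1→C gives 6>5; P2→R gives 6>1; P3→Y gives 9>6]
(D,S,Y): not NE [P1→C gives 6>5]
(D,S,Z): not NE [P1→A gives 8>1; P2→P gives 8>1; P3→Y gives 9>8]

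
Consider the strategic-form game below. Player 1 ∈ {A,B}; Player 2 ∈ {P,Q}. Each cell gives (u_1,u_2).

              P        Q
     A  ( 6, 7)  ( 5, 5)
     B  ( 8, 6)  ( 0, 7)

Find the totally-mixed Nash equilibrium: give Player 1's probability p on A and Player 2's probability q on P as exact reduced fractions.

P1 indiff ⇒ q·6+(1-q)·5 = q·8+(1-q)·0 ⇒ q(-2) = (1-q)(-5) ⇒ q = 5/7
P2 indiff ⇒ p·7+(1-p)·6 = p·5+(1-p)·7 ⇒ p(2) = (1-p)(1) ⇒ p = 1/3

P1 mixes 1/3 on A; P2 mixes 5/7 on P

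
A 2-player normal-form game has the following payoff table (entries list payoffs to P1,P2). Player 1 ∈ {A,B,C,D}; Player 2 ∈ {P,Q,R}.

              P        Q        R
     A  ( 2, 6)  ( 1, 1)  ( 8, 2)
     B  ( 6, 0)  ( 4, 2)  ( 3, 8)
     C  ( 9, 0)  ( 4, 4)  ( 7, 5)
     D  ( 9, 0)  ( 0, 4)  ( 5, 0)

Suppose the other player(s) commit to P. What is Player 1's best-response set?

P1 best: {C,D}

u_1(A vs P) = 2
u_1(B vs P) = 6
u_1(C vs P) = 9
u_1(D vs P) = 9
max payoff 9 at {C,D}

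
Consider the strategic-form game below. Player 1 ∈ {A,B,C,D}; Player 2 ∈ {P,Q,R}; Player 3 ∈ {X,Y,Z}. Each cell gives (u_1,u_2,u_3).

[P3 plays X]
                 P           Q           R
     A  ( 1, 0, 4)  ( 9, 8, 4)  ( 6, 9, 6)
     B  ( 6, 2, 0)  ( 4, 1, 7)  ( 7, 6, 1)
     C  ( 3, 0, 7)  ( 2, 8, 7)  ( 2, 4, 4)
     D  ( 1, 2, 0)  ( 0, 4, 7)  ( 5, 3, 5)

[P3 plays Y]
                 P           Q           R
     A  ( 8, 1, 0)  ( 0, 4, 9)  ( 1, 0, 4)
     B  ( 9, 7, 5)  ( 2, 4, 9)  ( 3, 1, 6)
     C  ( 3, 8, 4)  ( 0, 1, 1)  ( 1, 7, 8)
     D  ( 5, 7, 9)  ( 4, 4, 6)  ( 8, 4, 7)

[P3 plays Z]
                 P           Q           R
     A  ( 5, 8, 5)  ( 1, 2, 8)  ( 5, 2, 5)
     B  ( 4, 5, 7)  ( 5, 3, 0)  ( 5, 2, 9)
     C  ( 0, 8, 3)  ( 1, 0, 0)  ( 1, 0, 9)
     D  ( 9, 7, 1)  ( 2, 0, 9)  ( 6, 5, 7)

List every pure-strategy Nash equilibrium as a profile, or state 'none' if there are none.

No pure NE.

(A,P,X): not NE [P1→B gives 6>1; P2→R gives 9>0; P3→Z gives 5>4]
(A,P,Y): not NE [P1→B gives 9>8; P2→Q gives 4>1; P3→Z gives 5>0]
(A,P,Z): not NE [P1→D gives 9>5]
(A,Q,X): not NE [P2→R gives 9>8; P3→Y gives 9>4]
(A,Q,Y): not NE [P1→D gives 4>0]
(A,Q,Z): not NE [P1→B gives 5>1; P2→P gives 8>2; P3→Y gives 9>8]
(A,R,X): not NE [P1→B gives 7>6]
(A,R,Y): not NE [P1→D gives 8>1; P2→Q gives 4>0; P3→X gives 6>4]
(A,R,Z): not NE [P1→D gives 6>5; P2→P gives 8>2; P3→X gives 6>5]
(B,P,X): not NE [P2→R gives 6>2; P3→Z gives 7>0]
(B,P,Y): not NE [P3→Z gives 7>5]
(B,P,Z): not NE [P1→D gives 9>4]
(B,Q,X): not NE [P1→A gives 9>4; P2→R gives 6>1; P3→Y gives 9>7]
(B,Q,Y): not NE [P1→D gives 4>2; P2→P gives 7>4]
(B,Q,Z): not NE [P2→P gives 5>3; P3→Y gives 9>0]
(B,R,X): not NE [P3→Z gives 9>1]
(B,R,Y): not NE [P1→D gives 8>3; P2→P gives 7>1; P3→Z gives 9>6]
(B,R,Z): not NE [P1→D gives 6>5; P2→P gives 5>2]
(C,P,X): not NE [P1→B gives 6>3; P2→Q gives 8>0]
(C,P,Y): not NE [P1→B gives 9>3; P3→X gives 7>4]
(C,P,Z): not NE [P1→D gives 9>0; P3→X gives 7>3]
(C,Q,X): not NE [P1→A gives 9>2]
(C,Q,Y): not NE [P1→D gives 4>0; P2→P gives 8>1; P3→X gives 7>1]
(C,Q,Z): not NE [P1→B gives 5>1; P2→P gives 8>0; P3→X gives 7>0]
(C,R,X): not NE [P1→B gives 7>2; P2→Q gives 8>4; P3→Z gives 9>4]
(C,R,Y): not NE [P1→D gives 8>1; P2→P gives 8>7; P3→Z gives 9>8]
(C,R,Z): not NE [P1→D gives 6>1; P2→P gives 8>0]
(D,P,X): not NE [P1→B gives 6>1; P2→Q gives 4>2; P3→Y gives 9>0]
(D,P,Y): not NE [P1→B gives 9>5]
(D,P,Z): not NE [P3→Y gives 9>1]
(D,Q,X): not NE [P1→A gives 9>0; P3→Z gives 9>7]
(D,Q,Y): not NE [P2→P gives 7>4; P3→Z gives 9>6]
(D,Q,Z): not NE [P1→B gives 5>2; P2→P gives 7>0]
(D,R,X): not NE [P1→B gives 7>5; P2→Q gives 4>3; P3→Z gives 7>5]
(D,R,Y): not NE [P2→P gives 7>4]
(D,R,Z): not NE [P2→P gives 7>5]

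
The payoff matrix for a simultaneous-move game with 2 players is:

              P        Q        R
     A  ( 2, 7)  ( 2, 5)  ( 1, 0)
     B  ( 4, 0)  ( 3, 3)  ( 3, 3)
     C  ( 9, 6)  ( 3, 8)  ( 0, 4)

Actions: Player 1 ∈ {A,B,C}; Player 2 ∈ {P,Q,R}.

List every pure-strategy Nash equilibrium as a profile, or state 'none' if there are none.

(A,P): not NE [P1→C gives 9>2]
(A,Q): not NE [P1→C gives 3>2; P2→P gives 7>5]
(A,R): not NE [P1→B gives 3>1; P2→P gives 7>0]
(B,P): not NE [P1→C gives 9>4; P2→R gives 3>0]
(B,Q): NE
(B,R): NE
(C,P): not NE [P2→Q gives 8>6]
(C,Q): NE
(C,R): not NE [P1→B gives 3>0; P2→Q gives 8>4]

PSNE = {(B,Q), (B,R), (C,Q)}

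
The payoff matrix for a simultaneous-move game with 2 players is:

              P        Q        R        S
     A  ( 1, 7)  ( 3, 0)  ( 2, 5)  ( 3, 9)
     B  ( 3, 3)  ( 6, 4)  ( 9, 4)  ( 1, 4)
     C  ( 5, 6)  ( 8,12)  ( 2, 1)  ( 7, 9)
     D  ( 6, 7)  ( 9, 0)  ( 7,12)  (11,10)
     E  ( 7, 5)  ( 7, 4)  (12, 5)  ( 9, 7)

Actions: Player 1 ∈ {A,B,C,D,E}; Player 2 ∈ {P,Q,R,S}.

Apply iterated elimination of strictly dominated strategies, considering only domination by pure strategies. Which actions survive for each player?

IESDS → P1:{D,E} P2:{R,S}

P1 drop A (D beats it: P:6>1 Q:9>3 R:7>2 S:11>3)
P1 drop B (E beats it: P:7>3 Q:7>6 R:12>9 S:9>1)
P1 drop C (D beats it: P:6>5 Q:9>8 R:7>2 S:11>7)
P2 drop P (S beats it: D:10>7 E:7>5)
P2 drop Q (R beats it: D:12>0 E:5>4)
P1→{D,E} P2→{R,S}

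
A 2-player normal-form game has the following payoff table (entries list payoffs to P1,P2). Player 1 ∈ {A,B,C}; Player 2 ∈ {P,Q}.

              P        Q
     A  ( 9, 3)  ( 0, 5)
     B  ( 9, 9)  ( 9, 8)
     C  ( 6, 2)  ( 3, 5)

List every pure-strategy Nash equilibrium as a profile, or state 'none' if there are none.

Nash profiles: (B,P)

(A,P): not NE [P2→Q gives 5>3]
(A,Q): not NE [P1→B gives 9>0]
(B,P): NE
(B,Q): not NE [P2→P gives 9>8]
(C,P): not NE [P1→B gives 9>6; P2→Q gives 5>2]
(C,Q): not NE [P1→B gives 9>3]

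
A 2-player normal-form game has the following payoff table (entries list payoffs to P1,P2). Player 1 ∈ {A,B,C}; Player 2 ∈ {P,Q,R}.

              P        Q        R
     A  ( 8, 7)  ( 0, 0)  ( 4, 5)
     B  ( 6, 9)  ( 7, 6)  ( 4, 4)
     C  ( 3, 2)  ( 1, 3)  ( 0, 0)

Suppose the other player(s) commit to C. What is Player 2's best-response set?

u_2(P vs C) = 2
u_2(Q vs C) = 3
u_2(R vs C) = 0
max payoff 3 at {Q}

argmax u_2 = {Q}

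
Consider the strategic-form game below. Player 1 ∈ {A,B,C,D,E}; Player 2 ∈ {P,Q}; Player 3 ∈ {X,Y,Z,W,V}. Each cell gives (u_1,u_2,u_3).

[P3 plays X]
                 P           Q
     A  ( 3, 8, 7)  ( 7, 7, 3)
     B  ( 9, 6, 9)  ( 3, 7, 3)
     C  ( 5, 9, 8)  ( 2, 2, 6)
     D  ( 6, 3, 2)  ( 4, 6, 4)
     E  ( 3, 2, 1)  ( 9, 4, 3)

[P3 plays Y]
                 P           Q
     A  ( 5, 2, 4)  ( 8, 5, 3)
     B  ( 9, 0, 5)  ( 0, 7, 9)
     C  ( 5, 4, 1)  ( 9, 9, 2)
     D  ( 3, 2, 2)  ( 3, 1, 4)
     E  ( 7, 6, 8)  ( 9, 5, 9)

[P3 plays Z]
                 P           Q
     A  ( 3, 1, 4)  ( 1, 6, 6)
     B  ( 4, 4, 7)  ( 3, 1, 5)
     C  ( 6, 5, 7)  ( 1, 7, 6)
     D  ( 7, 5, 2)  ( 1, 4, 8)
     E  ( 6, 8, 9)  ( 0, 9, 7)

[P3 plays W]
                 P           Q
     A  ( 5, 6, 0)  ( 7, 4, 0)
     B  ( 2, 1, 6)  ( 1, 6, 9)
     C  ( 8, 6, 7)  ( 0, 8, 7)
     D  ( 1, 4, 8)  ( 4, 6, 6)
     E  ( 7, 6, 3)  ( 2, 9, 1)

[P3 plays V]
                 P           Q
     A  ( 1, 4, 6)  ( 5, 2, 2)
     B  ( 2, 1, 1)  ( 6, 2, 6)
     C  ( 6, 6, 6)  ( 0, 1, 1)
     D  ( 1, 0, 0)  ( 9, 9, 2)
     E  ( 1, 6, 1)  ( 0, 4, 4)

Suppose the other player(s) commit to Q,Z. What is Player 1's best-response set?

BR_1 = {B}

u_1(A vs Q,Z) = 1
u_1(B vs Q,Z) = 3
u_1(C vs Q,Z) = 1
u_1(D vs Q,Z) = 1
u_1(E vs Q,Z) = 0
max payoff 3 at {B}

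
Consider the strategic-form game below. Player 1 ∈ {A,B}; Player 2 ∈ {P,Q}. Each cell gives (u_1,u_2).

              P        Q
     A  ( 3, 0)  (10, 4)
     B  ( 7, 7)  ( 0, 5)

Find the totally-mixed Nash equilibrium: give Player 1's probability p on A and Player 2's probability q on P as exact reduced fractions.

(p,q) = (1/3, 5/7)

P1 indiff ⇒ q·3+(1-q)·10 = q·7+(1-q)·0 ⇒ q(-4) = (1-q)(-10) ⇒ q = 5/7
P2 indiff ⇒ p·0+(1-p)·7 = p·4+(1-p)·5 ⇒ p(-4) = (1-p)(-2) ⇒ p = 1/3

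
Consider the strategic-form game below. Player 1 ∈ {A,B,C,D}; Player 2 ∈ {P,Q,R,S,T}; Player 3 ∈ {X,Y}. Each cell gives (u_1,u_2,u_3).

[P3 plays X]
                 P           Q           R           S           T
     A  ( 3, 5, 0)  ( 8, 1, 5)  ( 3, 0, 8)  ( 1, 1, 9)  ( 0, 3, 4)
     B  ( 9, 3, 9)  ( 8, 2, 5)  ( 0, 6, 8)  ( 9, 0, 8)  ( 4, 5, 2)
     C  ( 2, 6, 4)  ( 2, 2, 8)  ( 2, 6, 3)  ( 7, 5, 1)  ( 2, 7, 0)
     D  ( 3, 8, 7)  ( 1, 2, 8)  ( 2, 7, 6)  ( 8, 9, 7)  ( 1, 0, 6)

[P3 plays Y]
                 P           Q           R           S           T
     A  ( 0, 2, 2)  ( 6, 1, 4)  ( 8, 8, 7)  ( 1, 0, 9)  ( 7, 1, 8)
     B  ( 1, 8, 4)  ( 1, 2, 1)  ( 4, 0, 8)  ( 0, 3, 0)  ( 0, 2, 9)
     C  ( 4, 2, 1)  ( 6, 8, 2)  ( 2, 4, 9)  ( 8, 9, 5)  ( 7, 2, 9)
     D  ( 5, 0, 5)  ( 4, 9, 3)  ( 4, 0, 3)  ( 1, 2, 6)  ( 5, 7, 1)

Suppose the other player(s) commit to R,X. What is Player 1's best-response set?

u_1(A vs R,X) = 3
u_1(B vs R,X) = 0
u_1(C vs R,X) = 2
u_1(D vs R,X) = 2
max payoff 3 at {A}

BR_1 = {A}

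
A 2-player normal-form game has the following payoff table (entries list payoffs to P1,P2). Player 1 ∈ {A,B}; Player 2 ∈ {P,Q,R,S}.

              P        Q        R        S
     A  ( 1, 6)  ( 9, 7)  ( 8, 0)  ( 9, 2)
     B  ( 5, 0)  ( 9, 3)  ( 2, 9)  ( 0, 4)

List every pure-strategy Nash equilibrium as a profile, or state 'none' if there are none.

NE set: (A,Q)

(A,P): not NE [P1→B gives 5>1; P2→Q gives 7>6]
(A,Q): NE
(A,R): not NE [P2→Q gives 7>0]
(A,S): not NE [P2→Q gives 7>2]
(B,P): not NE [P2→R gives 9>0]
(B,Q): not NE [P2→R gives 9>3]
(B,R): not NE [P1→A gives 8>2]
(B,S): not NE [P1→A gives 9>0; P2→R gives 9>4]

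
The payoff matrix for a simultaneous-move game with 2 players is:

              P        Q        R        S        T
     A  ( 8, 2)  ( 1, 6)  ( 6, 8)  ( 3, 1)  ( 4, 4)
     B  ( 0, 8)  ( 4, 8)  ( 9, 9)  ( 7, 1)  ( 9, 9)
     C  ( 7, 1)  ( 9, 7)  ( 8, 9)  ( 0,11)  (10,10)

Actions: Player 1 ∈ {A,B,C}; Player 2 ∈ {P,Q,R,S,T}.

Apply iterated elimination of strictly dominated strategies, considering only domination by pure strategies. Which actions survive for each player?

P2 drop P (R beats it: A:8>2 B:9>8 C:9>1)
P1 drop A (B beats it: Q:4>1 R:9>6 S:7>3 T:9>4)
P2 drop Q (R beats it: B:9>8 C:9>7)
P1→{B,C} P2→{R,S,T}

IESDS → P1:{B,C} P2:{R,S,T}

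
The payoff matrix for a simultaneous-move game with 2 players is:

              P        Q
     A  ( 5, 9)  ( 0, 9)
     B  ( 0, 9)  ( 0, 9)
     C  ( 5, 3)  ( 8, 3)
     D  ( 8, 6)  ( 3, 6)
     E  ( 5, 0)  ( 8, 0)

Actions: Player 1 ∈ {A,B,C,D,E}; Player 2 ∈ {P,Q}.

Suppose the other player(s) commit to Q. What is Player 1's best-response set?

u_1(A vs Q) = 0
u_1(B vs Q) = 0
u_1(C vs Q) = 8
u_1(D vs Q) = 3
u_1(E vs Q) = 8
max payoff 8 at {C,E}

P1 best: {C,E}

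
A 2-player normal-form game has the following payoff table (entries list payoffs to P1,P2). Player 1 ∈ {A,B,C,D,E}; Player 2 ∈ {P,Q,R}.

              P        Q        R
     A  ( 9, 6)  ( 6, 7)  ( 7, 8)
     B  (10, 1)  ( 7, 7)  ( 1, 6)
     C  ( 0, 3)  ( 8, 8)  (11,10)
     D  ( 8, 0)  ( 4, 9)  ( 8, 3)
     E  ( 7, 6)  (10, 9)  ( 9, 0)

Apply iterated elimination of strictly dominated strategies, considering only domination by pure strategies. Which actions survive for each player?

P2 drop P (Q beats it: A:7>6 B:7>1 C:8>3 D:9>0 E:9>6)
P1 drop A (C beats it: Q:8>6 R:11>7)
P1 drop B (C beats it: Q:8>7 R:11>1)
P1 drop D (C beats it: Q:8>4 R:11>8)
P1→{C,E} P2→{Q,R}

Survivors P1:{C,E} P2:{Q,R}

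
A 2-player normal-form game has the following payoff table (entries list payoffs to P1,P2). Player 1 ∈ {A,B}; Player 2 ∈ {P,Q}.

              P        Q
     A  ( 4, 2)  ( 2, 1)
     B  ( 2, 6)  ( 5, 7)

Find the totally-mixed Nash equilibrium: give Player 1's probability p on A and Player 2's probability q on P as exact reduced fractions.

P1 indiff ⇒ q·4+(1-q)·2 = q·2+(1-q)·5 ⇒ q(2) = (1-q)(3) ⇒ q = 3/5
P2 indiff ⇒ p·2+(1-p)·6 = p·1+(1-p)·7 ⇒ p(1) = (1-p)(1) ⇒ p = 1/2

p=1/2, q=3/5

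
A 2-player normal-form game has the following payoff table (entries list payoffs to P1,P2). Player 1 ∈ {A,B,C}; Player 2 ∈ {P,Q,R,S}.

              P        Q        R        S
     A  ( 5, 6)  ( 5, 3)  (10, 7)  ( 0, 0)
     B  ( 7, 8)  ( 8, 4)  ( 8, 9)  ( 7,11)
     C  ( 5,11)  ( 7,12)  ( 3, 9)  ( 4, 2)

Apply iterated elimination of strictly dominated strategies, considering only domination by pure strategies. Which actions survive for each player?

P1 drop C (B beats it: P:7>5 Q:8>7 R:8>3 S:7>4)
P2 drop P (R beats it: A:7>6 B:9>8)
P2 drop Q (R beats it: A:7>3 B:9>4)
P1→{A,B} P2→{R,S}

Survivors P1:{A,B} P2:{R,S}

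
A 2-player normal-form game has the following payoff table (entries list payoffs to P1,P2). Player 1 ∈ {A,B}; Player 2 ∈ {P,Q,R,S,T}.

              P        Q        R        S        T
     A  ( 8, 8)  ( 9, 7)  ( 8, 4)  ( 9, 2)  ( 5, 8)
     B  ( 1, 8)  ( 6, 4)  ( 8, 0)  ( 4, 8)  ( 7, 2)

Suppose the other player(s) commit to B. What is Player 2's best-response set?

u_2(P vs B) = 8
u_2(Q vs B) = 4
u_2(R vs B) = 0
u_2(S vs B) = 8
u_2(T vs B) = 2
max payoff 8 at {P,S}

P2 best: {P,S}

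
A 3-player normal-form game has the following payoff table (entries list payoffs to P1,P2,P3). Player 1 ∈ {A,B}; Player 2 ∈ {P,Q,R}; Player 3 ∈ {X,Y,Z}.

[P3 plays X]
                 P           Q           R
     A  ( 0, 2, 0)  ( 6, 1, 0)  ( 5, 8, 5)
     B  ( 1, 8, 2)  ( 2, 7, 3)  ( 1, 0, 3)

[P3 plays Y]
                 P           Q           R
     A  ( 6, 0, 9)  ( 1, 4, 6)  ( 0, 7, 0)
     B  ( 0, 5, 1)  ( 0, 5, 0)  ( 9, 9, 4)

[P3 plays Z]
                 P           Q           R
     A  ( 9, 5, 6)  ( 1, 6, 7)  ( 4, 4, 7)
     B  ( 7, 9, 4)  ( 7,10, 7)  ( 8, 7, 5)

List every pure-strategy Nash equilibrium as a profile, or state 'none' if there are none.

PSNE = {(B,Q,Z)}

(A,P,X): not NE [P1→B gives 1>0; P2→R gives 8>2; P3→Y gives 9>0]
(A,P,Y): not NE [P2→R gives 7>0]
(A,P,Z): not NE [P2→Q gives 6>5; P3→Y gives 9>6]
(A,Q,X): not NE [P2→R gives 8>1; P3→Z gives 7>0]
(A,Q,Y): not NE [P2→R gives 7>4; P3→Z gives 7>6]
(A,Q,Z): not NE [P1→B gives 7>1]
(A,R,X): not NE [P3→Z gives 7>5]
(A,R,Y): not NE [P1→B gives 9>0; P3→Z gives 7>0]
(A,R,Z): not NE [P1→B gives 8>4; P2→Q gives 6>4]
(B,P,X): not NE [P3→Z gives 4>2]
(B,P,Y): not NE [P1→A gives 6>0; P2→R gives 9>5; P3→Z gives 4>1]
(B,P,Z): not NE [P1→A gives 9>7; P2→Q gives 10>9]
(B,Q,X): not NE [P1→A gives 6>2; P2→P gives 8>7; P3→Z gives 7>3]
(B,Q,Y): not NE [P1→A gives 1>0; P2→R gives 9>5; P3→Z gives 7>0]
(B,Q,Z): NE
(B,R,X): not NE [P1→A gives 5>1; P2→P gives 8>0; P3→Z gives 5>3]
(B,R,Y): not NE [P3→Z gives 5>4]
(B,R,Z): not NE [P2→Q gives 10>7]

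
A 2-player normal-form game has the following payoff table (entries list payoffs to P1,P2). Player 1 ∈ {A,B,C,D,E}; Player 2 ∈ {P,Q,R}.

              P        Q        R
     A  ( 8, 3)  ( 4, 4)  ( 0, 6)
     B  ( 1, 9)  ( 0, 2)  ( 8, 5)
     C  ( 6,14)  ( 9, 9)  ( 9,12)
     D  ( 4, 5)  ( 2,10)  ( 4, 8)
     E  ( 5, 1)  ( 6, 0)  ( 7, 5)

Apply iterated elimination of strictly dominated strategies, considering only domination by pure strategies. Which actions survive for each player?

IESDS → P1:{A,C} P2:{P,R}

P1 drop B (C beats it: P:6>1 Q:9>0 R:9>8)
P1 drop D (C beats it: P:6>4 Q:9>2 R:9>4)
P1 drop E (C beats it: P:6>5 Q:9>6 R:9>7)
P2 drop Q (R beats it: A:6>4 C:12>9)
P1→{A,C} P2→{P,R}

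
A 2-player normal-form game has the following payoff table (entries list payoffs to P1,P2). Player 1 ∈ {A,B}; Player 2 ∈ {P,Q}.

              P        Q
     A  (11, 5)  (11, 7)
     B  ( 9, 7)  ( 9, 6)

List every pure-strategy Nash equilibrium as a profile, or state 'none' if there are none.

NE set: (A,Q)

(A,P): not NE [P2→Q gives 7>5]
(A,Q): NE
(B,P): not NE [P1→A gives 11>9]
(B,Q): not NE [P1→A gives 11>9; P2→P gives 7>6]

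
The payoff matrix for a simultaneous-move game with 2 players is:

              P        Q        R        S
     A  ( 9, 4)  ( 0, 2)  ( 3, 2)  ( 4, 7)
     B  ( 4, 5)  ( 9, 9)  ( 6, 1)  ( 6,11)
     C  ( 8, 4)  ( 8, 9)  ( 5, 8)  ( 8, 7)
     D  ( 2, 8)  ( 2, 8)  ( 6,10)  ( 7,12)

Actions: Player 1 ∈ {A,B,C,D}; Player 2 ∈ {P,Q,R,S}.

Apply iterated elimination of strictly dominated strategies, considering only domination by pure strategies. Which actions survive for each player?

P2 drop P (S beats it: A:7>4 B:11>5 C:7>4 D:12>8)
P1 drop A (B beats it: Q:9>0 R:6>3 S:6>4)
P1→{B,C,D} P2→{Q,R,S}

Remaining: P1:{B,C,D} P2:{Q,R,S}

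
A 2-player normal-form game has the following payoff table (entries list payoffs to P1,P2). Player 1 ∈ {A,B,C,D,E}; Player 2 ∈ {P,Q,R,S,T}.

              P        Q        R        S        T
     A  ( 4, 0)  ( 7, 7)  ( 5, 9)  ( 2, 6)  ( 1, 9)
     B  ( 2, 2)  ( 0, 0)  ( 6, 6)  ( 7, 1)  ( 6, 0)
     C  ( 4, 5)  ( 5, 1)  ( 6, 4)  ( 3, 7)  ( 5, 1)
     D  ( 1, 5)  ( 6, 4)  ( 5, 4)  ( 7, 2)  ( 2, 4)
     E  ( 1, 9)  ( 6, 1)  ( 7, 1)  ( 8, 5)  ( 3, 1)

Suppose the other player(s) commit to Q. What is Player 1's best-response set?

u_1(A vs Q) = 7
u_1(B vs Q) = 0
u_1(C vs Q) = 5
u_1(D vs Q) = 6
u_1(E vs Q) = 6
max payoff 7 at {A}

argmax u_1 = {A}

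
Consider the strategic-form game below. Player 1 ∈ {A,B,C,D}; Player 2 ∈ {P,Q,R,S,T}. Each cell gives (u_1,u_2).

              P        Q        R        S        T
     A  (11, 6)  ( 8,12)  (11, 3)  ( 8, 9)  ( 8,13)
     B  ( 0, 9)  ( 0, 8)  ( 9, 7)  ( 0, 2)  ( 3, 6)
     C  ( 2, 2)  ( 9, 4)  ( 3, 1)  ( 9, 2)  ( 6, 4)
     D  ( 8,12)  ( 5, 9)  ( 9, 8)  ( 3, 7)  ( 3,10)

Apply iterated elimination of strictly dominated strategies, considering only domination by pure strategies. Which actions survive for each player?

IESDS → P1:{A,C} P2:{Q,T}

P1 drop B (A beats it: P:11>0 Q:8>0 R:11>9 S:8>0 T:8>3)
P1 drop D (A beats it: P:11>8 Q:8>5 R:11>9 S:8>3 T:8>3)
P2 drop P (Q beats it: A:12>6 C:4>2)
P2 drop R (Q beats it: A:12>3 C:4>1)
P2 drop S (Q beats it: A:12>9 C:4>2)
P1→{A,C} P2→{Q,T}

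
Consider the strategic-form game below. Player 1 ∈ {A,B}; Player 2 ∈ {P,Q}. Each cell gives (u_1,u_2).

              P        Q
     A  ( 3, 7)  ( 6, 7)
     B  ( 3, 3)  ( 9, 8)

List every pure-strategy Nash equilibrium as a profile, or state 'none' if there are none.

(A,P): NE
(A,Q): not NE [P1→B gives 9>6]
(B,P): not NE [P2→Q gives 8>3]
(B,Q): NE

PSNE = {(A,P), (B,Q)}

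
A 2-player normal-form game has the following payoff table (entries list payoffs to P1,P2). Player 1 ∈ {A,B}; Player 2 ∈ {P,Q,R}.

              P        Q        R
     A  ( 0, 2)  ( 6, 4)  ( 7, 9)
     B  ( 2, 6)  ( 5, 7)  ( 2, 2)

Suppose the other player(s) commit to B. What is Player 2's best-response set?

u_2(P vs B) = 6
u_2(Q vs B) = 7
u_2(R vs B) = 2
max payoff 7 at {Q}

argmax u_2 = {Q}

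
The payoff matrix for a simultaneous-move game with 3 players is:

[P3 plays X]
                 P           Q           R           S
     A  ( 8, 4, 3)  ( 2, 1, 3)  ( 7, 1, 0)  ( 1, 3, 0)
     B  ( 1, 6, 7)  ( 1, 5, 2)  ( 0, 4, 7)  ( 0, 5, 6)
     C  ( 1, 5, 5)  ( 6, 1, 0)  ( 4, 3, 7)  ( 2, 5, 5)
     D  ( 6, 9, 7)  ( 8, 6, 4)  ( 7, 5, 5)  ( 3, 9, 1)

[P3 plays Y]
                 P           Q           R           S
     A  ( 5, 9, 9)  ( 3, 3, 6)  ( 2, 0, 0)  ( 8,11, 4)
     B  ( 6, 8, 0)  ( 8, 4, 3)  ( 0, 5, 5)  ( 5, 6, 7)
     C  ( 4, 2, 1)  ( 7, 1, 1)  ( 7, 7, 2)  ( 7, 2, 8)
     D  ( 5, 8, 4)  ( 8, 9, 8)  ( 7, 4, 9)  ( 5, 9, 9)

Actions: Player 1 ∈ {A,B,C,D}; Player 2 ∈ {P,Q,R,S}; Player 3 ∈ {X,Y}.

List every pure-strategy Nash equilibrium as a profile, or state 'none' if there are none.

(A,P,X): not NE [P3→Y gives 9>3]
(A,P,Y): not NE [P1→B gives 6>5; P2→S gives 11>9]
(A,Q,X): not NE [P1→D gives 8>2; P2→P gives 4>1; P3→Y gives 6>3]
(A,Q,Y): not NE [P1→D gives 8>3; P2→S gives 11>3]
(A,R,X): not NE [P2→P gives 4>1]
(A,R,Y): not NE [P1→D gives 7>2; P2→S gives 11>0]
(A,S,X): not NE [P1→D gives 3>1; P2→P gives 4>3; P3→Y gives 4>0]
(A,S,Y): NE
(B,P,X): not NE [P1→A gives 8>1]
(B,P,Y): not NE [P3→X gives 7>0]
(B,Q,X): not NE [P1→D gives 8>1; P2→P gives 6>5; P3→Y gives 3>2]
(B,Q,Y): not NE [P2→P gives 8>4]
(B,R,X): not NE [P1→D gives 7>0; P2→P gives 6>4]
(B,R,Y): not NE [P1→D gives 7>0; P2→P gives 8>5; P3→X gives 7>5]
(B,S,X): not NE [P1→D gives 3>0; P2→P gives 6>5; P3→Y gives 7>6]
(B,S,Y): not NE [P1→A gives 8>5; P2→P gives 8>6]
(C,P,X): not NE [P1→A gives 8>1]
(C,P,Y): not NE [P1→B gives 6>4; P2→R gives 7>2; P3→X gives 5>1]
(C,Q,X): not NE [P1→D gives 8>6; P2→S gives 5>1; P3→Y gives 1>0]
(C,Q,Y): not NE [P1→D gives 8>7; P2→R gives 7>1]
(C,R,X): not NE [P1→D gives 7>4; P2→S gives 5>3]
(C,R,Y): not NE [P3→X gives 7>2]
(C,S,X): not NE [P1→D gives 3>2; P3→Y gives 8>5]
(C,S,Y): not NE [P1→A gives 8>7; P2→R gives 7>2]
(D,P,X): not NE [P1→A gives 8>6]
(D,P,Y): not NE [P1→B gives 6>5; P2→S gives 9>8; P3→X gives 7>4]
(D,Q,X): not NE [P2→S gives 9>6; P3→Y gives 8>4]
(D,Q,Y): NE
(D,R,X): not NE [P2→S gives 9>5; P3→Y gives 9>5]
(D,R,Y): not NE [P2→S gives 9>4]
(D,S,X): not NE [P3→Y gives 9>1]
(D,S,Y): not NE [P1→A gives 8>5]

PSNE = {(A,S,Y), (D,Q,Y)}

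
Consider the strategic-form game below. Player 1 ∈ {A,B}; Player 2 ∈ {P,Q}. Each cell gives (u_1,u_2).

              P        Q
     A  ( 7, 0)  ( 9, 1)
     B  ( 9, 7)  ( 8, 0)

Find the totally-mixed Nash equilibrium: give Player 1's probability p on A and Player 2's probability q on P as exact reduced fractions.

P1 indiff ⇒ q·7+(1-q)·9 = q·9+(1-q)·8 ⇒ q(-2) = (1-q)(-1) ⇒ q = 1/3
P2 indiff ⇒ p·0+(1-p)·7 = p·1+(1-p)·0 ⇒ p(-1) = (1-p)(-7) ⇒ p = 7/8

(p,q) = (7/8, 1/3)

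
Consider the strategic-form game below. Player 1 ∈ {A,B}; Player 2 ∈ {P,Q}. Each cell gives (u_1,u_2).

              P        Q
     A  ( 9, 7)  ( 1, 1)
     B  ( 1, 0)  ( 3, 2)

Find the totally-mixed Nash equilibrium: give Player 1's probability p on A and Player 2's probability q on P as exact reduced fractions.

P1 mixes 1/4 on A; P2 mixes 1/5 on P

P1 indiff ⇒ q·9+(1-q)·1 = q·1+(1-q)·3 ⇒ q(8) = (1-q)(2) ⇒ q = 1/5
P2 indiff ⇒ p·7+(1-p)·0 = p·1+(1-p)·2 ⇒ p(6) = (1-p)(2) ⇒ p = 1/4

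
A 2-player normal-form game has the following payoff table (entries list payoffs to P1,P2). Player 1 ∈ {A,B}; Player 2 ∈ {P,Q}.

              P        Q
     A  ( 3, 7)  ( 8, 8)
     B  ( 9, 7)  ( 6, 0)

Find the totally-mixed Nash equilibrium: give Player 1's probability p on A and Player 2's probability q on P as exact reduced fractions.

p=7/8, q=1/4

P1 indiff ⇒ q·3+(1-q)·8 = q·9+(1-q)·6 ⇒ q(-6) = (1-q)(-2) ⇒ q = 1/4
P2 indiff ⇒ p·7+(1-p)·7 = p·8+(1-p)·0 ⇒ p(-1) = (1-p)(-7) ⇒ p = 7/8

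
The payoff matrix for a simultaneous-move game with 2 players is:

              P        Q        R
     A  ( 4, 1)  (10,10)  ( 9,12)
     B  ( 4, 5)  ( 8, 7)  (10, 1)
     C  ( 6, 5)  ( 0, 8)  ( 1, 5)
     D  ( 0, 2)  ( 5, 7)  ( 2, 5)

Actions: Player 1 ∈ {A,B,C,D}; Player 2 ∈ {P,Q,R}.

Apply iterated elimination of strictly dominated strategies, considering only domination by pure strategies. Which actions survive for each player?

P1 drop D (A beats it: P:4>0 Q:10>5 R:9>2)
P2 drop P (Q beats it: A:10>1 B:7>5 C:8>5)
P1 drop C (A beats it: Q:10>0 R:9>1)
P1→{A,B} P2→{Q,R}

Survivors P1:{A,B} P2:{Q,R}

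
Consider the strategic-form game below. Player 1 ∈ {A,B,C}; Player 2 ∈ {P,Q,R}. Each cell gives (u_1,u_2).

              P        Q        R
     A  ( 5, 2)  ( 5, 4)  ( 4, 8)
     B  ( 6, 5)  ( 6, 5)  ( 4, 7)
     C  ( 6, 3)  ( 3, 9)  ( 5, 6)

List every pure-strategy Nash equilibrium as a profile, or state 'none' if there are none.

(A,P): not NE [P1→C gives 6>5; P2→R gives 8>2]
(A,Q): not NE [P1→B gives 6>5; P2→R gives 8>4]
(A,R): not NE [P1→C gives 5>4]
(B,P): not NE [P2→R gives 7>5]
(B,Q): not NE [P2→R gives 7>5]
(B,R): not NE [P1→C gives 5>4]
(C,P): not NE [P2→Q gives 9>3]
(C,Q): not NE [P1→B gives 6>3]
(C,R): not NE [P2→Q gives 9>6]

No pure NE.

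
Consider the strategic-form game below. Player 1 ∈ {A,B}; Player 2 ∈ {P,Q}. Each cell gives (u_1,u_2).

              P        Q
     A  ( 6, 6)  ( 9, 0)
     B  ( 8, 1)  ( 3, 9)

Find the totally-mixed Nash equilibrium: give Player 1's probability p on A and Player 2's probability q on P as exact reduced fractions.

(p,q) = (4/7, 3/4)

P1 indiff ⇒ q·6+(1-q)·9 = q·8+(1-q)·3 ⇒ q(-2) = (1-q)(-6) ⇒ q = 3/4
P2 indiff ⇒ p·6+(1-p)·1 = p·0+(1-p)·9 ⇒ p(6) = (1-p)(8) ⇒ p = 4/7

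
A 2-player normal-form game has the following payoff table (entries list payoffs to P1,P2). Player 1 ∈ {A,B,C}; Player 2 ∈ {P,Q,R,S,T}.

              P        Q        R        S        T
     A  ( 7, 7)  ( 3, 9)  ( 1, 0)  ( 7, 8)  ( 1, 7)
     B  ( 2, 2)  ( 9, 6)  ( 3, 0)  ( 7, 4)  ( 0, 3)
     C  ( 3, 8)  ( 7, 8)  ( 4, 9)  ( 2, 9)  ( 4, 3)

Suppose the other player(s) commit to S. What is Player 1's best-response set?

u_1(A vs S) = 7
u_1(B vs S) = 7
u_1(C vs S) = 2
max payoff 7 at {A,B}

BR_1 = {A,B}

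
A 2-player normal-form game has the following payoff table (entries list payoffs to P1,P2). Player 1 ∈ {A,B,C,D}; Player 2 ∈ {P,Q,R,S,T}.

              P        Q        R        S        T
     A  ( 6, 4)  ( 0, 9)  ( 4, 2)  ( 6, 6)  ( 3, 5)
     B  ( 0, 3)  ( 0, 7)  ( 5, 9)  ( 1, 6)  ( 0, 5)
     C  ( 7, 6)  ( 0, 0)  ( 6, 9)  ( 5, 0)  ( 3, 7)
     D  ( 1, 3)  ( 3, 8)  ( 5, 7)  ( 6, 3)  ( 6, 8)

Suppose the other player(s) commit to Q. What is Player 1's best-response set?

argmax u_1 = {D}

u_1(A vs Q) = 0
u_1(B vs Q) = 0
u_1(C vs Q) = 0
u_1(D vs Q) = 3
max payoff 3 at {D}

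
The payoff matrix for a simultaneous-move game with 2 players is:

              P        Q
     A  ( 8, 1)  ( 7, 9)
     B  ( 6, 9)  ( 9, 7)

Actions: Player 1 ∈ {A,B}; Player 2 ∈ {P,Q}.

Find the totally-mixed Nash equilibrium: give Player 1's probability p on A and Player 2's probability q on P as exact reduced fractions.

(p,q) = (1/5, 1/2)

P1 indiff ⇒ q·8+(1-q)·7 = q·6+(1-q)·9 ⇒ q(2) = (1-q)(2) ⇒ q = 1/2
P2 indiff ⇒ p·1+(1-p)·9 = p·9+(1-p)·7 ⇒ p(-8) = (1-p)(-2) ⇒ p = 1/5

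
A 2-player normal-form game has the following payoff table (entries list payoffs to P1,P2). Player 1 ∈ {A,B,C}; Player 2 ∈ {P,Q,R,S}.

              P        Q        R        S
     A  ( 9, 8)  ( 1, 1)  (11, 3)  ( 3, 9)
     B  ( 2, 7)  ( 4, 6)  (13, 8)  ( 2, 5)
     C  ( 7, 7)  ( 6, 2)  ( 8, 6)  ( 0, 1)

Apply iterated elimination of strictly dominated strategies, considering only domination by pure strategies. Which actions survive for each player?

P2 drop Q (P beats it: A:8>1 B:7>6 C:7>2)
P1 drop C (A beats it: P:9>7 R:11>8 S:3>0)
P1→{A,B} P2→{P,R,S}

Survivors P1:{A,B} P2:{P,R,S}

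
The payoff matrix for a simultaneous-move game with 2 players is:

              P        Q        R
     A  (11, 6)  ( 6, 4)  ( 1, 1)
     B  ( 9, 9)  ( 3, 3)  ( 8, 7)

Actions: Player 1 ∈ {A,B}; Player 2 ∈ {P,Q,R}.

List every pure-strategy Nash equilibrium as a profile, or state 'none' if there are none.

(A,P): NE
(A,Q): not NE [P2→P gives 6>4]
(A,R): not NE [P1→B gives 8>1; P2→P gives 6>1]
(B,P): not NE [P1→A gives 11>9]
(B,Q): not NE [P1→A gives 6>3; P2→P gives 9>3]
(B,R): not NE [P2→P gives 9>7]

Nash profiles: (A,P)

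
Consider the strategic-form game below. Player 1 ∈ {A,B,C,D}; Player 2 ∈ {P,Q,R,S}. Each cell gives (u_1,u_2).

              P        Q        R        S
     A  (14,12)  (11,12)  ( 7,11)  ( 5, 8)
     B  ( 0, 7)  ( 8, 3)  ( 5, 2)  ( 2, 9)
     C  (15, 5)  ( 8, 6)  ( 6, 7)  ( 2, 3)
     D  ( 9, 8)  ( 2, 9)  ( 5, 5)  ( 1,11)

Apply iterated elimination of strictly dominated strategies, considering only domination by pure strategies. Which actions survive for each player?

Remaining: P1:{A,C} P2:{P,Q,R}

P1 drop B (A beats it: P:14>0 Q:11>8 R:7>5 S:5>2)
P1 drop D (A beats it: P:14>9 Q:11>2 R:7>5 S:5>1)
P2 drop S (P beats it: A:12>8 C:5>3)
P1→{A,C} P2→{P,Q,R}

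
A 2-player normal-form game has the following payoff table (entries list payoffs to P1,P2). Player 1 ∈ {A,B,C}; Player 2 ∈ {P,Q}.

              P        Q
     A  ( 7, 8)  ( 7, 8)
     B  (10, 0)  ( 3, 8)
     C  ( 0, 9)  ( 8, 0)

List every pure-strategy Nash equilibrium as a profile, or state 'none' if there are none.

Equilibria: none

(A,P): not NE [P1→B gives 10>7]
(A,Q): not NE [P1→C gives 8>7]
(B,P): not NE [P2→Q gives 8>0]
(B,Q): not NE [P1→C gives 8>3]
(C,P): not NE [P1→B gives 10>0]
(C,Q): not NE [P2→P gives 9>0]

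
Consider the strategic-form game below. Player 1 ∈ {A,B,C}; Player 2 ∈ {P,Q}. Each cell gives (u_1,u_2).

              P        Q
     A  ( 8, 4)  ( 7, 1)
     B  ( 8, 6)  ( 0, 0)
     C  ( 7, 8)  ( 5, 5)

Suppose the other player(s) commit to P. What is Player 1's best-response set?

argmax u_1 = {A,B}

u_1(A vs P) = 8
u_1(B vs P) = 8
u_1(C vs P) = 7
max payoff 8 at {A,B}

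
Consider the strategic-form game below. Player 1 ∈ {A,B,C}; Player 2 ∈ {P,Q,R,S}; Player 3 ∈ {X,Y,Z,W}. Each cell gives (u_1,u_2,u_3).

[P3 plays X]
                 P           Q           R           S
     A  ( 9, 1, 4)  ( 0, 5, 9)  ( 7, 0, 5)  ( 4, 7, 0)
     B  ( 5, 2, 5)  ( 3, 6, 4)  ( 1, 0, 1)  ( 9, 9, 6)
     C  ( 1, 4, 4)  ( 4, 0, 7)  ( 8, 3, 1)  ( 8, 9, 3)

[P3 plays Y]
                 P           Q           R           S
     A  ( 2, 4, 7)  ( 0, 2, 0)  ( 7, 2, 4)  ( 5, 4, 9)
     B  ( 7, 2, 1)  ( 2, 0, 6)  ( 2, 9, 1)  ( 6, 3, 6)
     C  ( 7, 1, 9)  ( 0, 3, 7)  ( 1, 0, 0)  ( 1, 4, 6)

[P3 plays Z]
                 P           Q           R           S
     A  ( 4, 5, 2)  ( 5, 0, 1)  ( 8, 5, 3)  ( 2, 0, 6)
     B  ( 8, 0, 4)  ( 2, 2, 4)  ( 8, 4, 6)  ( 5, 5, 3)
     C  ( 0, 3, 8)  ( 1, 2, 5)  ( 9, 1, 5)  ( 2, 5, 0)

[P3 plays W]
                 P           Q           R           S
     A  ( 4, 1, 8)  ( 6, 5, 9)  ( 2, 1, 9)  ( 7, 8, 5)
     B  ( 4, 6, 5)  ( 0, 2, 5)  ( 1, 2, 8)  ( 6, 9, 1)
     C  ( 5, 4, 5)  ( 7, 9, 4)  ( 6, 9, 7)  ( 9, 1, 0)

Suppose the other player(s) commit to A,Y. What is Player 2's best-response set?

BR_2 = {P,S}

u_2(P vs A,Y) = 4
u_2(Q vs A,Y) = 2
u_2(R vs A,Y) = 2
u_2(S vs A,Y) = 4
max payoff 4 at {P,S}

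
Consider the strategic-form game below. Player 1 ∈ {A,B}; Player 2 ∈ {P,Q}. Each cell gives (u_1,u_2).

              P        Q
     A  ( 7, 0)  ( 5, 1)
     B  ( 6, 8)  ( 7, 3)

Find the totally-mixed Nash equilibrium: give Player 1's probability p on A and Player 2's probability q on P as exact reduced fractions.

P1 indiff ⇒ q·7+(1-q)·5 = q·6+(1-q)·7 ⇒ q(1) = (1-q)(2) ⇒ q = 2/3
P2 indiff ⇒ p·0+(1-p)·8 = p·1+(1-p)·3 ⇒ p(-1) = (1-p)(-5) ⇒ p = 5/6

(p,q) = (5/6, 2/3)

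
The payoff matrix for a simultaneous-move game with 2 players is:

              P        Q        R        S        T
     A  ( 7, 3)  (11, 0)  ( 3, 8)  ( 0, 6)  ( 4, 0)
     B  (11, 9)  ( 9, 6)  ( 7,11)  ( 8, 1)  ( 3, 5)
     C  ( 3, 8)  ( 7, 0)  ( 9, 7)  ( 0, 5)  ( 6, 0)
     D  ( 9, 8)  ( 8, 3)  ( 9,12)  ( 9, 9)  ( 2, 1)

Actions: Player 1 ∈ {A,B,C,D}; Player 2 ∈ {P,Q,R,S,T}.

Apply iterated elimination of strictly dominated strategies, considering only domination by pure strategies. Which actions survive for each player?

IESDS → P1:{B,C,D} P2:{P,R}

P2 drop Q (P beats it: A:3>0 B:9>6 C:8>0 D:8>3)
P2 drop S (R beats it: A:8>6 B:11>1 C:7>5 D:12>9)
P2 drop T (P beats it: A:3>0 B:9>5 C:8>0 D:8>1)
P1 drop A (B beats it: P:11>7 R:7>3)
P1→{B,C,D} P2→{P,R}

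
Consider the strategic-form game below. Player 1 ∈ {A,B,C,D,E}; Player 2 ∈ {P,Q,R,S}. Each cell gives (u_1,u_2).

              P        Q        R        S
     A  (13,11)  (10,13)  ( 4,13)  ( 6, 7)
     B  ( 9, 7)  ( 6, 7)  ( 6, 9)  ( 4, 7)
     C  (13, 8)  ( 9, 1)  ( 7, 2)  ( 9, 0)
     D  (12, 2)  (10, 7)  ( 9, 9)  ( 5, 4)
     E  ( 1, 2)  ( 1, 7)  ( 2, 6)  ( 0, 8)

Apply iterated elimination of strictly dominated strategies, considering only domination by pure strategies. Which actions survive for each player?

Survivors P1:{A,C,D} P2:{P,Q,R}

P1 drop B (C beats it: P:13>9 Q:9>6 R:7>6 S:9>4)
P1 drop E (A beats it: P:13>1 Q:10>1 R:4>2 S:6>0)
P2 drop S (Q beats it: A:13>7 C:1>0 D:7>4)
P1→{A,C,D} P2→{P,Q,R}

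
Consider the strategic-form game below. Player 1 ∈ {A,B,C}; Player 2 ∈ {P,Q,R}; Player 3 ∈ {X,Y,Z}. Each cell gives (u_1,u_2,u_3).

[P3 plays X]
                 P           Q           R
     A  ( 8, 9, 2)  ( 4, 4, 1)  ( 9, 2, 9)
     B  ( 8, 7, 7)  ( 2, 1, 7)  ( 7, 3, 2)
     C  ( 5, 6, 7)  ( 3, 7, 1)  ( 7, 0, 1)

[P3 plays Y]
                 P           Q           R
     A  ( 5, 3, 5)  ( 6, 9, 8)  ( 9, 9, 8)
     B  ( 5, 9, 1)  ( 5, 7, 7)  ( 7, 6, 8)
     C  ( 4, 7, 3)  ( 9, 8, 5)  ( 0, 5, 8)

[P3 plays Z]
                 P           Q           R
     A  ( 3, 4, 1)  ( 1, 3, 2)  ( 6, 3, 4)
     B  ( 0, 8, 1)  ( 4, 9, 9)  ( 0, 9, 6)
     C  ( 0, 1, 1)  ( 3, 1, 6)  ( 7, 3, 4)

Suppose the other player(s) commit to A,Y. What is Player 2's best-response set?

argmax u_2 = {Q,R}

u_2(P vs A,Y) = 3
u_2(Q vs A,Y) = 9
u_2(R vs A,Y) = 9
max payoff 9 at {Q,R}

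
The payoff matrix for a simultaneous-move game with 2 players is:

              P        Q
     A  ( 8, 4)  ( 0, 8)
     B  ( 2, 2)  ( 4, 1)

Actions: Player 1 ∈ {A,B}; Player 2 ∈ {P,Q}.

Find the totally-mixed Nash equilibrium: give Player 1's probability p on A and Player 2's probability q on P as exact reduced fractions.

P1 indiff ⇒ q·8+(1-q)·0 = q·2+(1-q)·4 ⇒ q(6) = (1-q)(4) ⇒ q = 2/5
P2 indiff ⇒ p·4+(1-p)·2 = p·8+(1-p)·1 ⇒ p(-4) = (1-p)(-1) ⇒ p = 1/5

(p,q) = (1/5, 2/5)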